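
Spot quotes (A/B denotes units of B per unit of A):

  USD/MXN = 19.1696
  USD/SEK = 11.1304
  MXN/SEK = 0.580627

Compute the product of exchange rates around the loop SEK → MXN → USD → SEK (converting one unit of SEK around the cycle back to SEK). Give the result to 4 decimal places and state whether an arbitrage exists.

1.0000 (no arbitrage)

Around SEK → MXN → USD → SEK: 1 ÷ 0.580627 ÷ 19.1696 × 11.1304 = 1.000001
Product ≈ 1 (deviation 0.000%, within rounding noise).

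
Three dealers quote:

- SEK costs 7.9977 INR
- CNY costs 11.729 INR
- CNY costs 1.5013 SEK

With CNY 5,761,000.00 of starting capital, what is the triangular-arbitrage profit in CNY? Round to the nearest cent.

Profit: CNY 136,520.82

Profitable loop is CNY → SEK → INR → CNY:
CNY 5,761,000.00 × 1.5013 = SEK 8,648,989.30
SEK 8,648,989.30 × 7.9977 = INR 69,172,021.72
INR 69,172,021.72 ÷ 11.729 = CNY 5,897,520.82
Profit = CNY 5,897,520.82 − CNY 5,761,000.00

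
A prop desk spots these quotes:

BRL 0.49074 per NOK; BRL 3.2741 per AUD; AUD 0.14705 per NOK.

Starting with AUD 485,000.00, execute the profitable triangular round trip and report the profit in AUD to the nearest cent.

Profitable loop is AUD → NOK → BRL → AUD:
AUD 485,000.00 ÷ 0.14705 = NOK 3,298,197.89
NOK 3,298,197.89 × 0.49074 = BRL 1,618,557.63
BRL 1,618,557.63 ÷ 3.2741 = AUD 494,351.92
Profit = AUD 494,351.92 − AUD 485,000.00

Profit: AUD 9,351.92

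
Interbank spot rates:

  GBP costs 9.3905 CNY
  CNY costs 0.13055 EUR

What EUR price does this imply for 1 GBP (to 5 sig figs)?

GBP/EUR = 1.2259

1 GBP × 9.3905 = 9.3905 CNY
9.3905 CNY × 0.13055 = 1.22593 EUR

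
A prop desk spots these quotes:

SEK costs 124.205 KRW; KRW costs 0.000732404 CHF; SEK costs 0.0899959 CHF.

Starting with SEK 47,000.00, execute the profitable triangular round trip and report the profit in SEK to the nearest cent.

Profitable loop is SEK → KRW → CHF → SEK:
SEK 47,000.00 × 124.205 = KRW 5,837,635
KRW 5,837,635 × 0.000732404 = CHF 4,275.51
CHF 4,275.51 ÷ 0.0899959 = SEK 47,507.80
Profit = SEK 47,507.80 − SEK 47,000.00

Profit: SEK 507.80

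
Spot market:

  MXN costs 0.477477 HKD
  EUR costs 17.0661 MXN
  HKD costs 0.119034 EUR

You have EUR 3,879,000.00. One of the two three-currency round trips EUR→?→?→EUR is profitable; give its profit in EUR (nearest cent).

Profitable loop is EUR → HKD → MXN → EUR:
EUR 3,879,000.00 ÷ 0.119034 = HKD 32,587,327.99
HKD 32,587,327.99 ÷ 0.477477 = MXN 68,249,000.46
MXN 68,249,000.46 ÷ 17.0661 = EUR 3,999,097.65
Profit = EUR 3,999,097.65 − EUR 3,879,000.00

Profit: EUR 120,097.65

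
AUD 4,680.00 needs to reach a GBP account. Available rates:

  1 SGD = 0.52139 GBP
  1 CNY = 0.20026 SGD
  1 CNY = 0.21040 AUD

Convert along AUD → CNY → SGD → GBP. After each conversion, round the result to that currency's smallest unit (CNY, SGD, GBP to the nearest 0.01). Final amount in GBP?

GBP 2,322.51

AUD 4,680.00 ÷ 0.21040 = CNY 22,243.35
CNY 22,243.35 × 0.20026 = SGD 4,454.45
SGD 4,454.45 × 0.52139 = GBP 2,322.51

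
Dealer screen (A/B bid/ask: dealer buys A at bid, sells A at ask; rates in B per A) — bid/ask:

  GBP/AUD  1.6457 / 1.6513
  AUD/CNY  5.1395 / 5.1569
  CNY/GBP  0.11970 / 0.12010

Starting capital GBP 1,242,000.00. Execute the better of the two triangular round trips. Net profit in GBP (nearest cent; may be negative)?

Net profit: GBP 15,440.04

Best loop GBP → AUD → CNY → GBP:
GBP 1,242,000.00 × 1.6457 (sell GBP at bid) = AUD 2,043,959.40
AUD 2,043,959.40 × 5.1395 (sell AUD at bid) = CNY 10,504,929.34
CNY 10,504,929.34 × 0.11970 (sell CNY at bid) = GBP 1,257,440.04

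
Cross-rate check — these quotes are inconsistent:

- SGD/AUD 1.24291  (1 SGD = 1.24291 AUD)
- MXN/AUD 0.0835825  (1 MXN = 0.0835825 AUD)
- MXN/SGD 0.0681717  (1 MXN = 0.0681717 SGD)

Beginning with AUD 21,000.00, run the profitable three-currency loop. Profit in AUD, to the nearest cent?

Profitable loop is AUD → MXN → SGD → AUD:
AUD 21,000.00 ÷ 0.0835825 = MXN 251,248.77
MXN 251,248.77 × 0.0681717 = SGD 17,128.06
SGD 17,128.06 × 1.24291 = AUD 21,288.63
Profit = AUD 21,288.63 − AUD 21,000.00

Profit: AUD 288.63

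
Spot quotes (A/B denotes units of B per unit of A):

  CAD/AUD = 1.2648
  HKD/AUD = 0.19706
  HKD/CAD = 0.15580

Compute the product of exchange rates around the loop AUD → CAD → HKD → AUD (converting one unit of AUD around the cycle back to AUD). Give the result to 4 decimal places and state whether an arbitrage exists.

Around AUD → CAD → HKD → AUD: 1 ÷ 1.2648 ÷ 0.15580 × 0.19706 = 1.000021
Product ≈ 1 (deviation 0.002%, within rounding noise).

1.0000 (no arbitrage)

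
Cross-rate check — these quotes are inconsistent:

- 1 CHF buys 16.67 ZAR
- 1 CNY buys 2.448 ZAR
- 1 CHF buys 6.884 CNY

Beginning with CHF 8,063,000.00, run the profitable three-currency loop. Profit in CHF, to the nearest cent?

Profitable loop is CHF → CNY → ZAR → CHF:
CHF 8,063,000.00 × 6.884 = CNY 55,505,692.00
CNY 55,505,692.00 × 2.448 = ZAR 135,877,934.02
ZAR 135,877,934.02 ÷ 16.67 = CHF 8,151,045.83
Profit = CHF 8,151,045.83 − CHF 8,063,000.00

Profit: CHF 88,045.83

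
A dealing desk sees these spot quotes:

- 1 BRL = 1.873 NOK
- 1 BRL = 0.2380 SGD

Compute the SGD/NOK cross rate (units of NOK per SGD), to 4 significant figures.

SGD/NOK = 7.870

1 SGD ÷ 0.2380 = 4.20168 BRL
4.20168 BRL × 1.873 = 7.86975 NOK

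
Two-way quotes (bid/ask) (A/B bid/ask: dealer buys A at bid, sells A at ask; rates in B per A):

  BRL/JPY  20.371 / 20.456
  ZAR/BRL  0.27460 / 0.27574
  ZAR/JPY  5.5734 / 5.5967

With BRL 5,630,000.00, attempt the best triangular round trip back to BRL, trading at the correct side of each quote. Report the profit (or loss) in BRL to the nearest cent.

Best loop BRL → JPY → ZAR → BRL:
BRL 5,630,000.00 × 20.371 (sell BRL at bid) = JPY 114,688,730
JPY 114,688,730 ÷ 5.5967 (buy ZAR at ask) = ZAR 20,492,206.12
ZAR 20,492,206.12 × 0.27460 (sell ZAR at bid) = BRL 5,627,159.80

Net result: BRL -2,840.20 (no profitable arbitrage after spreads)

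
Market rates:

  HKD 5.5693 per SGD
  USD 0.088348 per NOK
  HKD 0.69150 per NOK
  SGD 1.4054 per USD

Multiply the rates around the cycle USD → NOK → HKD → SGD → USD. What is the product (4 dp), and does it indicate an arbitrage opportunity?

1.0000 (no arbitrage)

Around USD → NOK → HKD → SGD → USD: 1 ÷ 0.088348 × 0.69150 ÷ 5.5693 ÷ 1.4054 = 0.999988
Product ≈ 1 (deviation 0.001%, within rounding noise).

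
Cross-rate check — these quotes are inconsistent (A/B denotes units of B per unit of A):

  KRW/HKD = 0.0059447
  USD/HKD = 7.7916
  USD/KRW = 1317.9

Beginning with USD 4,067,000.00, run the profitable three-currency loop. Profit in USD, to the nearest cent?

Profit: USD 22,403.12

Profitable loop is USD → KRW → HKD → USD:
USD 4,067,000.00 × 1317.9 = KRW 5,359,899,300
KRW 5,359,899,300 × 0.0059447 = HKD 31,862,993.37
HKD 31,862,993.37 ÷ 7.7916 = USD 4,089,403.12
Profit = USD 4,089,403.12 − USD 4,067,000.00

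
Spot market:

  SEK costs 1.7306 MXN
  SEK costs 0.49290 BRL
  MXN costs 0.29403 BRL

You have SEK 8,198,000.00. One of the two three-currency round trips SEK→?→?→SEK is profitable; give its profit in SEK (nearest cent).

Profitable loop is SEK → MXN → BRL → SEK:
SEK 8,198,000.00 × 1.7306 = MXN 14,187,458.80
MXN 14,187,458.80 × 0.29403 = BRL 4,171,538.51
BRL 4,171,538.51 ÷ 0.49290 = SEK 8,463,255.25
Profit = SEK 8,463,255.25 − SEK 8,198,000.00

Profit: SEK 265,255.25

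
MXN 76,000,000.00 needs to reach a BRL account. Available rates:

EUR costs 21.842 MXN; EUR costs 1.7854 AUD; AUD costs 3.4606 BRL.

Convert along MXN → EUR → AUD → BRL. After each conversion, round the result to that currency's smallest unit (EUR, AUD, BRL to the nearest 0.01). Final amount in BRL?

MXN 76,000,000.00 ÷ 21.842 = EUR 3,479,534.84
EUR 3,479,534.84 × 1.7854 = AUD 6,212,361.50
AUD 6,212,361.50 × 3.4606 = BRL 21,498,498.21

BRL 21,498,498.21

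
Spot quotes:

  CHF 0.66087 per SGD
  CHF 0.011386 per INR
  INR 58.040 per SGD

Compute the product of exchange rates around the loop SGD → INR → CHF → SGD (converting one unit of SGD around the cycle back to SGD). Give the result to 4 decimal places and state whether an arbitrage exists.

Around SGD → INR → CHF → SGD: 1 × 58.040 × 0.011386 ÷ 0.66087 = 0.999960
Product ≈ 1 (deviation 0.004%, within rounding noise).

1.0000 (no arbitrage)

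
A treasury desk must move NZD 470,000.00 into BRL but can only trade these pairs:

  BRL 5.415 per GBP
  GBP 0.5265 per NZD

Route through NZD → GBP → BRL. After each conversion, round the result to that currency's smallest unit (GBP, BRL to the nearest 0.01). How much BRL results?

BRL 1,339,968.82

NZD 470,000.00 × 0.5265 = GBP 247,455.00
GBP 247,455.00 × 5.415 = BRL 1,339,968.82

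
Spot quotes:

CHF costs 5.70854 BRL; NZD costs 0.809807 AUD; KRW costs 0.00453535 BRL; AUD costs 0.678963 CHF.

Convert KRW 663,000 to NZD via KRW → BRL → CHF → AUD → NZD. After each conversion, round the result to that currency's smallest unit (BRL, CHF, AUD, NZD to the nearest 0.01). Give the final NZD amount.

KRW 663,000 × 0.00453535 = BRL 3,006.94
BRL 3,006.94 ÷ 5.70854 = CHF 526.74
CHF 526.74 ÷ 0.678963 = AUD 775.80
AUD 775.80 ÷ 0.809807 = NZD 958.01

NZD 958.01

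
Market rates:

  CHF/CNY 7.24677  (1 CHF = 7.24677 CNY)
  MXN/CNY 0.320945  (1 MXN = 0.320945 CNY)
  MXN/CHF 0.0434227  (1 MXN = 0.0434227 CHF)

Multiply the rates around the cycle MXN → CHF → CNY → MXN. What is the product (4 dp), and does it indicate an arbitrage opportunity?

Around MXN → CHF → CNY → MXN: 1 × 0.0434227 × 7.24677 ÷ 0.320945 = 0.980462
Product < 1; profitable direction is MXN → CNY → CHF → MXN.

0.9805 (arbitrage exists)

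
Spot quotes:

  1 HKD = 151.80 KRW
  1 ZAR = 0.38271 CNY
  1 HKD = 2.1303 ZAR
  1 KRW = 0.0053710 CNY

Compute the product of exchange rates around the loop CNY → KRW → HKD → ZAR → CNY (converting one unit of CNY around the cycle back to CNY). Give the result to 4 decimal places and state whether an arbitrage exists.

1.0000 (no arbitrage)

Around CNY → KRW → HKD → ZAR → CNY: 1 ÷ 0.0053710 ÷ 151.80 × 2.1303 × 0.38271 = 0.999962
Product ≈ 1 (deviation 0.004%, within rounding noise).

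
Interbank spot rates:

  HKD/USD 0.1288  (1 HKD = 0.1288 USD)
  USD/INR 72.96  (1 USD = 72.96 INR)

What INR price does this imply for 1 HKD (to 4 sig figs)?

1 HKD × 0.1288 = 0.1288 USD
0.1288 USD × 72.96 = 9.39725 INR

HKD/INR = 9.397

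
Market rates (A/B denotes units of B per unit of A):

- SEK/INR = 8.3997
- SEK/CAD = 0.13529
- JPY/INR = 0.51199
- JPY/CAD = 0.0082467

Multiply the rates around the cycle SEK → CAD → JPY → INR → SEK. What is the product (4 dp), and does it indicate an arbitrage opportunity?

Around SEK → CAD → JPY → INR → SEK: 1 × 0.13529 ÷ 0.0082467 × 0.51199 ÷ 8.3997 = 0.999961
Product ≈ 1 (deviation 0.004%, within rounding noise).

1.0000 (no arbitrage)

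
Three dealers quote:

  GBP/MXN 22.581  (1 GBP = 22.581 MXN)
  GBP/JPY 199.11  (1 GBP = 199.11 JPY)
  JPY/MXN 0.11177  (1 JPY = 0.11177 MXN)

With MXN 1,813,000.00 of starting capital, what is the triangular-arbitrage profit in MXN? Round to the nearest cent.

Profit: MXN 26,596.83

Profitable loop is MXN → JPY → GBP → MXN:
MXN 1,813,000.00 ÷ 0.11177 = JPY 16,220,811
JPY 16,220,811 ÷ 199.11 = GBP 81,466.58
GBP 81,466.58 × 22.581 = MXN 1,839,596.83
Profit = MXN 1,839,596.83 − MXN 1,813,000.00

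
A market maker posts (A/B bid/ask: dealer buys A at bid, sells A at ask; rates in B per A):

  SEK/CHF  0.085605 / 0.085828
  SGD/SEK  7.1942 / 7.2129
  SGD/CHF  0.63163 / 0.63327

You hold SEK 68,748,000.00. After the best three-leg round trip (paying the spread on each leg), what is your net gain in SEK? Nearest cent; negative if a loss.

Net profit: SEK 1,394,931.70

Best loop SEK → SGD → CHF → SEK:
SEK 68,748,000.00 ÷ 7.2129 (buy SGD at ask) = SGD 9,531,256.50
SGD 9,531,256.50 × 0.63163 (sell SGD at bid) = CHF 6,020,227.54
CHF 6,020,227.54 ÷ 0.085828 (buy SEK at ask) = SEK 70,142,931.70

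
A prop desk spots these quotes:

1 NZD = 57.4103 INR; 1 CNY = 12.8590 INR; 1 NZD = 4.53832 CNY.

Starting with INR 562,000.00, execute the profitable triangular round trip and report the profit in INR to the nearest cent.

Profit: INR 9,279.72

Profitable loop is INR → NZD → CNY → INR:
INR 562,000.00 ÷ 57.4103 = NZD 9,789.18
NZD 9,789.18 × 4.53832 = CNY 44,426.45
CNY 44,426.45 × 12.8590 = INR 571,279.72
Profit = INR 571,279.72 − INR 562,000.00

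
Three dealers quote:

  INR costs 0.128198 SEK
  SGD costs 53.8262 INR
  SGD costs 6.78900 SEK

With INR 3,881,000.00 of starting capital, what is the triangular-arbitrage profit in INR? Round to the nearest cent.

Profit: INR 63,689.32

Profitable loop is INR → SEK → SGD → INR:
INR 3,881,000.00 × 0.128198 = SEK 497,536.44
SEK 497,536.44 ÷ 6.78900 = SGD 73,285.67
SGD 73,285.67 × 53.8262 = INR 3,944,689.32
Profit = INR 3,944,689.32 − INR 3,881,000.00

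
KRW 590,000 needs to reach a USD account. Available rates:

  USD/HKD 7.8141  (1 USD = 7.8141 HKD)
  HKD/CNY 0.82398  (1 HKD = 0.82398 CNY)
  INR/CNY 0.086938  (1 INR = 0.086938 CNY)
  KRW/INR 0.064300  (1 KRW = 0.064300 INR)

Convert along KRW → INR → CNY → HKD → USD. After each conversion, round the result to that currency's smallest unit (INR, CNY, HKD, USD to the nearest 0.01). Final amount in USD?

USD 512.24

KRW 590,000 × 0.064300 = INR 37,937.00
INR 37,937.00 × 0.086938 = CNY 3,298.17
CNY 3,298.17 ÷ 0.82398 = HKD 4,002.73
HKD 4,002.73 ÷ 7.8141 = USD 512.24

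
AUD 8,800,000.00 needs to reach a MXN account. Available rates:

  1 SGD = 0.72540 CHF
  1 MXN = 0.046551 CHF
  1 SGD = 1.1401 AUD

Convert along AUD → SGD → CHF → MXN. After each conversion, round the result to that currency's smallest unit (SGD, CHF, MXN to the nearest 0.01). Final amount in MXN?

AUD 8,800,000.00 ÷ 1.1401 = SGD 7,718,621.17
SGD 7,718,621.17 × 0.72540 = CHF 5,599,087.80
CHF 5,599,087.80 ÷ 0.046551 = MXN 120,278,571.89

MXN 120,278,571.89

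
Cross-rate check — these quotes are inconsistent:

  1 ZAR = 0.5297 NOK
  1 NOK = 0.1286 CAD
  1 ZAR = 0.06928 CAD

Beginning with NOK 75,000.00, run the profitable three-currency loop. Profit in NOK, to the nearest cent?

Profit: NOK 1,277.81

Profitable loop is NOK → ZAR → CAD → NOK:
NOK 75,000.00 ÷ 0.5297 = ZAR 141,589.58
ZAR 141,589.58 × 0.06928 = CAD 9,809.33
CAD 9,809.33 ÷ 0.1286 = NOK 76,277.81
Profit = NOK 76,277.81 − NOK 75,000.00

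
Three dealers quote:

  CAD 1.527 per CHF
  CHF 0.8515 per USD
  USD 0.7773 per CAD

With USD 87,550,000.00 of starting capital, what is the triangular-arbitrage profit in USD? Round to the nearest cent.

Profitable loop is USD → CHF → CAD → USD:
USD 87,550,000.00 × 0.8515 = CHF 74,548,825.00
CHF 74,548,825.00 × 1.527 = CAD 113,836,055.77
CAD 113,836,055.77 × 0.7773 = USD 88,484,766.15
Profit = USD 88,484,766.15 − USD 87,550,000.00

Profit: USD 934,766.15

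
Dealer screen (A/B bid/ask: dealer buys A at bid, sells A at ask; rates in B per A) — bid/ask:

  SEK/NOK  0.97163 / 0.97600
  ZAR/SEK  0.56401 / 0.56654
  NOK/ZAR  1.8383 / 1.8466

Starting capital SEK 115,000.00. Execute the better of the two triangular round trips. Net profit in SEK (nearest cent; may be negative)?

Net profit: SEK 851.58

Best loop SEK → NOK → ZAR → SEK:
SEK 115,000.00 × 0.97163 (sell SEK at bid) = NOK 111,737.45
NOK 111,737.45 × 1.8383 (sell NOK at bid) = ZAR 205,406.95
ZAR 205,406.95 × 0.56401 (sell ZAR at bid) = SEK 115,851.58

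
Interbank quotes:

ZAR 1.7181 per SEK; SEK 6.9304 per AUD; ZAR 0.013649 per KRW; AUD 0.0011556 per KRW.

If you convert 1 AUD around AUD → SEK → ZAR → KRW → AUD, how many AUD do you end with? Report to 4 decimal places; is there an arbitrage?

1.0081 (arbitrage exists)

Around AUD → SEK → ZAR → KRW → AUD: 1 × 6.9304 × 1.7181 ÷ 0.013649 × 0.0011556 = 1.008123
Product > 1; profitable direction is AUD → SEK → ZAR → KRW → AUD.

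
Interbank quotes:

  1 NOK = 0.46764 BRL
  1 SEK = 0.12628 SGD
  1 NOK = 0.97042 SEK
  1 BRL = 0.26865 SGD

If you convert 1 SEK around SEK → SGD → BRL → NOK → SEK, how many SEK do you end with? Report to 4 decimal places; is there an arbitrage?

0.9754 (arbitrage exists)

Around SEK → SGD → BRL → NOK → SEK: 1 × 0.12628 ÷ 0.26865 ÷ 0.46764 × 0.97042 = 0.975429
Product < 1; profitable direction is SEK → NOK → BRL → SGD → SEK.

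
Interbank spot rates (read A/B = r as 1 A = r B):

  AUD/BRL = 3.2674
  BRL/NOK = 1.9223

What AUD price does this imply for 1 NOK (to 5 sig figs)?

NOK/AUD = 0.15921

1 NOK ÷ 1.9223 = 0.52021 BRL
0.52021 BRL ÷ 3.2674 = 0.159212 AUD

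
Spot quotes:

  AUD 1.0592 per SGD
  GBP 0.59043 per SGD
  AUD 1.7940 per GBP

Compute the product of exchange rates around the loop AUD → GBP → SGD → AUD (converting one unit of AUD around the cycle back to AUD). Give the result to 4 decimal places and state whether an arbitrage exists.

1.0000 (no arbitrage)

Around AUD → GBP → SGD → AUD: 1 ÷ 1.7940 ÷ 0.59043 × 1.0592 = 0.999970
Product ≈ 1 (deviation 0.003%, within rounding noise).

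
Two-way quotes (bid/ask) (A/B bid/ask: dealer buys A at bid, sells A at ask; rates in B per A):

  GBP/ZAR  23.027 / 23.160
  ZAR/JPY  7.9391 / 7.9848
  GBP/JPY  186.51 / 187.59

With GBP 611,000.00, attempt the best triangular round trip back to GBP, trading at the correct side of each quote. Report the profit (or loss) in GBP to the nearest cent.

Best loop GBP → JPY → ZAR → GBP:
GBP 611,000.00 × 186.51 (sell GBP at bid) = JPY 113,957,610
JPY 113,957,610 ÷ 7.9848 (buy ZAR at ask) = ZAR 14,271,817.70
ZAR 14,271,817.70 ÷ 23.160 (buy GBP at ask) = GBP 616,227.02

Net profit: GBP 5,227.02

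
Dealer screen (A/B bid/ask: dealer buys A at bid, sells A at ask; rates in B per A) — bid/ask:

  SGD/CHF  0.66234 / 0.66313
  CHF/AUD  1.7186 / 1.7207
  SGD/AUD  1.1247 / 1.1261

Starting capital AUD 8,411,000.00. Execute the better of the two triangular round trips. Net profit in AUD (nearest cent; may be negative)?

Best loop AUD → SGD → CHF → AUD:
AUD 8,411,000.00 ÷ 1.1261 (buy SGD at ask) = SGD 7,469,141.28
SGD 7,469,141.28 × 0.66234 (sell SGD at bid) = CHF 4,947,111.04
CHF 4,947,111.04 × 1.7186 (sell CHF at bid) = AUD 8,502,105.03

Net profit: AUD 91,105.03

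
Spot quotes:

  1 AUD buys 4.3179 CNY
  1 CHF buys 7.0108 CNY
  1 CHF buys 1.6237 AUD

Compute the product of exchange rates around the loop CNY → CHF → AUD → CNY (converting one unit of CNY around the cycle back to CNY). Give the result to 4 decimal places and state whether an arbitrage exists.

1.0000 (no arbitrage)

Around CNY → CHF → AUD → CNY: 1 ÷ 7.0108 × 1.6237 × 4.3179 = 1.000025
Product ≈ 1 (deviation 0.002%, within rounding noise).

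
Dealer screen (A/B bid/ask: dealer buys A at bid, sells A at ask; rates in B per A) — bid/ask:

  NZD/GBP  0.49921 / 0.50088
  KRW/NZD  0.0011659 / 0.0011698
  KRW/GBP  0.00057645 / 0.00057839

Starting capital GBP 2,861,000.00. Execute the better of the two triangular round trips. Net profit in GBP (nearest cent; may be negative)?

Net profit: GBP 17,999.97

Best loop GBP → KRW → NZD → GBP:
GBP 2,861,000.00 ÷ 0.00057839 (buy KRW at ask) = KRW 4,946,489,393
KRW 4,946,489,393 × 0.0011659 (sell KRW at bid) = NZD 5,767,111.98
NZD 5,767,111.98 × 0.49921 (sell NZD at bid) = GBP 2,878,999.97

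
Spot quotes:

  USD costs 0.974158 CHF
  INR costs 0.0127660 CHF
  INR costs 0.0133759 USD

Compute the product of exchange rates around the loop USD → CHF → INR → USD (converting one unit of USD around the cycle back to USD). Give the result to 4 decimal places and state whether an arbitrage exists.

1.0207 (arbitrage exists)

Around USD → CHF → INR → USD: 1 × 0.974158 ÷ 0.0127660 × 0.0133759 = 1.020699
Product > 1; profitable direction is USD → CHF → INR → USD.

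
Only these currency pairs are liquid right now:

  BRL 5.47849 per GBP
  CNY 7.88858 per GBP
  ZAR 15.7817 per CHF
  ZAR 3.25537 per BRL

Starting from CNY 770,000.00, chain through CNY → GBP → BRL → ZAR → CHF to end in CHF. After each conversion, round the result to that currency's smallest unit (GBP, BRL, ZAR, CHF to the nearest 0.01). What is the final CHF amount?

CHF 110,306.06

CNY 770,000.00 ÷ 7.88858 = GBP 97,609.46
GBP 97,609.46 × 5.47849 = BRL 534,752.45
BRL 534,752.45 × 3.25537 = ZAR 1,740,817.08
ZAR 1,740,817.08 ÷ 15.7817 = CHF 110,306.06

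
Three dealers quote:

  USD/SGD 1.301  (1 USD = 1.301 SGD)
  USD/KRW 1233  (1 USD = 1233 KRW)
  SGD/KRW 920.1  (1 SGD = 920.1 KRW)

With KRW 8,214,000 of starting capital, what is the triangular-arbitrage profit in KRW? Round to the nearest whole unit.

Profit: KRW 246,683

Profitable loop is KRW → SGD → USD → KRW:
KRW 8,214,000 ÷ 920.1 = SGD 8,927.29
SGD 8,927.29 ÷ 1.301 = USD 6,861.87
USD 6,861.87 × 1233 = KRW 8,460,683
Profit = KRW 8,460,683 − KRW 8,214,000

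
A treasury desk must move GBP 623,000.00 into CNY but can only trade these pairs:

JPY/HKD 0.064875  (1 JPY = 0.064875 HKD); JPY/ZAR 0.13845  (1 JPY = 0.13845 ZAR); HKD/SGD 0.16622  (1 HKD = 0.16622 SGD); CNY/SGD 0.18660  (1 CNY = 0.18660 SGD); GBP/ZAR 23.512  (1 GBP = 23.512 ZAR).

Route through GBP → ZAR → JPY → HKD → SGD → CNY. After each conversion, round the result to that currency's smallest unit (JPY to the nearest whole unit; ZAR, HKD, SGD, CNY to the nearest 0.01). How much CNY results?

CNY 6,114,115.92

GBP 623,000.00 × 23.512 = ZAR 14,647,976.00
ZAR 14,647,976.00 ÷ 0.13845 = JPY 105,799,754
JPY 105,799,754 × 0.064875 = HKD 6,863,759.04
HKD 6,863,759.04 × 0.16622 = SGD 1,140,894.03
SGD 1,140,894.03 ÷ 0.18660 = CNY 6,114,115.92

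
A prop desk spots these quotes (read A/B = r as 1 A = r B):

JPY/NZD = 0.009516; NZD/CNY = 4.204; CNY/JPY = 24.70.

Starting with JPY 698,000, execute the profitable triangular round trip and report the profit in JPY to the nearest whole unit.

Profitable loop is JPY → CNY → NZD → JPY:
JPY 698,000 ÷ 24.70 = CNY 28,259.11
CNY 28,259.11 ÷ 4.204 = NZD 6,721.96
NZD 6,721.96 ÷ 0.009516 = JPY 706,385
Profit = JPY 706,385 − JPY 698,000

Profit: JPY 8,385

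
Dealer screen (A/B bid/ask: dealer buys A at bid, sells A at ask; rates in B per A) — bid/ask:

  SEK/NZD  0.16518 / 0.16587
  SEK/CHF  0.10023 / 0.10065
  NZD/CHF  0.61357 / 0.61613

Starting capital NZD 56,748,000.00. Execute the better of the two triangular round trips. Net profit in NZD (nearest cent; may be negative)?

Best loop NZD → CHF → SEK → NZD:
NZD 56,748,000.00 × 0.61357 (sell NZD at bid) = CHF 34,818,870.36
CHF 34,818,870.36 ÷ 0.10065 (buy SEK at ask) = SEK 345,940,093.00
SEK 345,940,093.00 × 0.16518 (sell SEK at bid) = NZD 57,142,384.56

Net profit: NZD 394,384.56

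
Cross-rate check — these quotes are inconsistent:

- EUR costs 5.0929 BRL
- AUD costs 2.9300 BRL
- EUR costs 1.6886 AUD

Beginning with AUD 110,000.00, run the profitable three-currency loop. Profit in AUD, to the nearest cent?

Profitable loop is AUD → EUR → BRL → AUD:
AUD 110,000.00 ÷ 1.6886 = EUR 65,142.72
EUR 65,142.72 × 5.0929 = BRL 331,765.37
BRL 331,765.37 ÷ 2.9300 = AUD 113,230.50
Profit = AUD 113,230.50 − AUD 110,000.00

Profit: AUD 3,230.50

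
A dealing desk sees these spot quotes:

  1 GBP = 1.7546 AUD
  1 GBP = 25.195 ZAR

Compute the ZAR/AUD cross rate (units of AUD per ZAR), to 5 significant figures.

ZAR/AUD = 0.069641

1 ZAR ÷ 25.195 = 0.0396904 GBP
0.0396904 GBP × 1.7546 = 0.0696408 AUD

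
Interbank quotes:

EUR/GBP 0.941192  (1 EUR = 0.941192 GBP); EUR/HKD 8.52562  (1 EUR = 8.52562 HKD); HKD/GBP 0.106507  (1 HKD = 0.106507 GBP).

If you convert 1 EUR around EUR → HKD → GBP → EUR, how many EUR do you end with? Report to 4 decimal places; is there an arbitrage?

Around EUR → HKD → GBP → EUR: 1 × 8.52562 × 0.106507 ÷ 0.941192 = 0.964775
Product < 1; profitable direction is EUR → GBP → HKD → EUR.

0.9648 (arbitrage exists)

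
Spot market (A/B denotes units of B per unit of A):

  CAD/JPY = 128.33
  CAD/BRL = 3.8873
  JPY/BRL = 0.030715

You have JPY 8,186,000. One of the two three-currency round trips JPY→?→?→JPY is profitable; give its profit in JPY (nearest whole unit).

Profitable loop is JPY → BRL → CAD → JPY:
JPY 8,186,000 × 0.030715 = BRL 251,432.99
BRL 251,432.99 ÷ 3.8873 = CAD 64,680.62
CAD 64,680.62 × 128.33 = JPY 8,300,464
Profit = JPY 8,300,464 − JPY 8,186,000

Profit: JPY 114,464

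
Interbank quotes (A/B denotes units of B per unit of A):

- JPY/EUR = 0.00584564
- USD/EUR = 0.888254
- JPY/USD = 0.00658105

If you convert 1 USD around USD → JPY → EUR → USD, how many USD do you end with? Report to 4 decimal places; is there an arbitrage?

Around USD → JPY → EUR → USD: 1 ÷ 0.00658105 × 0.00584564 ÷ 0.888254 = 0.999999
Product ≈ 1 (deviation 0.000%, within rounding noise).

1.0000 (no arbitrage)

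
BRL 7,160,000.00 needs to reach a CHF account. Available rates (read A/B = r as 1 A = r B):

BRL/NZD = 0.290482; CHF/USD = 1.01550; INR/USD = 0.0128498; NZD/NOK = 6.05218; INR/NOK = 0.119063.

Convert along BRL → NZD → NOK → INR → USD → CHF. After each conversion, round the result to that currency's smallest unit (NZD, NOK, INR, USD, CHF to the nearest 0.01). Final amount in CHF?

CHF 1,337,776.94

BRL 7,160,000.00 × 0.290482 = NZD 2,079,851.12
NZD 2,079,851.12 × 6.05218 = NOK 12,587,633.35
NOK 12,587,633.35 ÷ 0.119063 = INR 105,722,460.80
INR 105,722,460.80 × 0.0128498 = USD 1,358,512.48
USD 1,358,512.48 ÷ 1.01550 = CHF 1,337,776.94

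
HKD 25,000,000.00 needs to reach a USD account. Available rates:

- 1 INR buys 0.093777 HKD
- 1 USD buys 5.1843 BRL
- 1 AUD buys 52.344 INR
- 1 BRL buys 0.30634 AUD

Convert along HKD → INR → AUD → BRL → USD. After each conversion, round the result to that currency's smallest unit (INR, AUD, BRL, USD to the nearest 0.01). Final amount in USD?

USD 3,206,881.66

HKD 25,000,000.00 ÷ 0.093777 = INR 266,589,888.78
INR 266,589,888.78 ÷ 52.344 = AUD 5,093,036.24
AUD 5,093,036.24 ÷ 0.30634 = BRL 16,625,436.57
BRL 16,625,436.57 ÷ 5.1843 = USD 3,206,881.66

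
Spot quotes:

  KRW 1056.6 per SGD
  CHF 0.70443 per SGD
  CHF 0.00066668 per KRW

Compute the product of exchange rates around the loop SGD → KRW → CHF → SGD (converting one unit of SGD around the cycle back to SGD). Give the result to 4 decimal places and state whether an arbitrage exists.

1.0000 (no arbitrage)

Around SGD → KRW → CHF → SGD: 1 × 1056.6 × 0.00066668 ÷ 0.70443 = 0.999977
Product ≈ 1 (deviation 0.002%, within rounding noise).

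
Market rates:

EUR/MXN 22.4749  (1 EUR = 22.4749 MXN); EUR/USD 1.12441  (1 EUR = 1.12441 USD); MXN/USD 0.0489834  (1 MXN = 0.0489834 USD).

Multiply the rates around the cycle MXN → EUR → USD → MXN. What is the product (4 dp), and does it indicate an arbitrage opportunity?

Around MXN → EUR → USD → MXN: 1 ÷ 22.4749 × 1.12441 ÷ 0.0489834 = 1.021358
Product > 1; profitable direction is MXN → EUR → USD → MXN.

1.0214 (arbitrage exists)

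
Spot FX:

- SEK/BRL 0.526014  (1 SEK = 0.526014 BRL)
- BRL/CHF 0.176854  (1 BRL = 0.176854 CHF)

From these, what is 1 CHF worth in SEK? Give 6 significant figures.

CHF/SEK = 10.7495

1 CHF ÷ 0.176854 = 5.65438 BRL
5.65438 BRL ÷ 0.526014 = 10.7495 SEK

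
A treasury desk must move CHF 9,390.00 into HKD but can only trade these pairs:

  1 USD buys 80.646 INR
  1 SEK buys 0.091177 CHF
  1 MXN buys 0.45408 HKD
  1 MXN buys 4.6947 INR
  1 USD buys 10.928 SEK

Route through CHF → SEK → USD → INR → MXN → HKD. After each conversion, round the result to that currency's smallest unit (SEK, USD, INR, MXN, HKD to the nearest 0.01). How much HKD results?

HKD 73,510.06

CHF 9,390.00 ÷ 0.091177 = SEK 102,986.50
SEK 102,986.50 ÷ 10.928 = USD 9,424.09
USD 9,424.09 × 80.646 = INR 760,015.16
INR 760,015.16 ÷ 4.6947 = MXN 161,887.91
MXN 161,887.91 × 0.45408 = HKD 73,510.06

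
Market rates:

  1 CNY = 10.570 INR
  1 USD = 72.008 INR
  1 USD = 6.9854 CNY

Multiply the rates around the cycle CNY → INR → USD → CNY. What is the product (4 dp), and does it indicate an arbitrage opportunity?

1.0254 (arbitrage exists)

Around CNY → INR → USD → CNY: 1 × 10.570 ÷ 72.008 × 6.9854 = 1.025382
Product > 1; profitable direction is CNY → INR → USD → CNY.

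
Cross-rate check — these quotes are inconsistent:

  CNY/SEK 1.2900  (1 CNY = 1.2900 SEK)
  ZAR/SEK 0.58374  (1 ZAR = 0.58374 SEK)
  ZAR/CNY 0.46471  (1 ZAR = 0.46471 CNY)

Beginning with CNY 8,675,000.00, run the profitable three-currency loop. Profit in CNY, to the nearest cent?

Profitable loop is CNY → SEK → ZAR → CNY:
CNY 8,675,000.00 × 1.2900 = SEK 11,190,750.00
SEK 11,190,750.00 ÷ 0.58374 = ZAR 19,170,778.09
ZAR 19,170,778.09 × 0.46471 = CNY 8,908,852.28
Profit = CNY 8,908,852.28 − CNY 8,675,000.00

Profit: CNY 233,852.28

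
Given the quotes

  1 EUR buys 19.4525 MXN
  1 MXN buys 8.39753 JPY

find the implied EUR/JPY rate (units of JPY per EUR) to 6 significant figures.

EUR/JPY = 163.353

1 EUR × 19.4525 = 19.4525 MXN
19.4525 MXN × 8.39753 = 163.353 JPY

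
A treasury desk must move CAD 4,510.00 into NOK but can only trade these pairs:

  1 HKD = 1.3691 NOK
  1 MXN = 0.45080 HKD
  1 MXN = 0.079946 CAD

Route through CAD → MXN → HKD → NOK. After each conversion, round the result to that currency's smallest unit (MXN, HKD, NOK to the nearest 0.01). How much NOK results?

NOK 34,817.61

CAD 4,510.00 ÷ 0.079946 = MXN 56,413.08
MXN 56,413.08 × 0.45080 = HKD 25,431.02
HKD 25,431.02 × 1.3691 = NOK 34,817.61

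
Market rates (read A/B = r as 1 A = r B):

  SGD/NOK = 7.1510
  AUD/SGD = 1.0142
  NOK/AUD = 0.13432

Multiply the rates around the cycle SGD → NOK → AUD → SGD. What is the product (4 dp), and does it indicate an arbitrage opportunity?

Around SGD → NOK → AUD → SGD: 1 × 7.1510 × 0.13432 × 1.0142 = 0.974162
Product < 1; profitable direction is SGD → AUD → NOK → SGD.

0.9742 (arbitrage exists)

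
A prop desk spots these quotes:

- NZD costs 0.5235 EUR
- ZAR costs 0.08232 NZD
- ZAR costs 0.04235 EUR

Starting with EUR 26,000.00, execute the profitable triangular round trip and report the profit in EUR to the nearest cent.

Profit: EUR 457.08

Profitable loop is EUR → ZAR → NZD → EUR:
EUR 26,000.00 ÷ 0.04235 = ZAR 613,931.52
ZAR 613,931.52 × 0.08232 = NZD 50,538.84
NZD 50,538.84 × 0.5235 = EUR 26,457.08
Profit = EUR 26,457.08 − EUR 26,000.00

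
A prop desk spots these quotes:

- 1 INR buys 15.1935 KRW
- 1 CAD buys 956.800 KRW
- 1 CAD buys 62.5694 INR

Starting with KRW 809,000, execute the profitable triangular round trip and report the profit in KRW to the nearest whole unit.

Profit: KRW 5,235

Profitable loop is KRW → INR → CAD → KRW:
KRW 809,000 ÷ 15.1935 = INR 53,246.45
INR 53,246.45 ÷ 62.5694 = CAD 851.00
CAD 851.00 × 956.800 = KRW 814,235
Profit = KRW 814,235 − KRW 809,000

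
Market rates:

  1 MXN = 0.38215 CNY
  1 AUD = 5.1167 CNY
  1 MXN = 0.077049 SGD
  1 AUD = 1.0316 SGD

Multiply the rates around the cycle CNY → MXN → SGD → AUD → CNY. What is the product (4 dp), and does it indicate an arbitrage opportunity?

Around CNY → MXN → SGD → AUD → CNY: 1 ÷ 0.38215 × 0.077049 ÷ 1.0316 × 5.1167 = 1.000027
Product ≈ 1 (deviation 0.003%, within rounding noise).

1.0000 (no arbitrage)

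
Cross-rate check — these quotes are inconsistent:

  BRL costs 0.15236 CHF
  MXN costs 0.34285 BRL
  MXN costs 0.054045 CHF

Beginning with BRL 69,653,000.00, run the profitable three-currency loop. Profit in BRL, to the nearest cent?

Profitable loop is BRL → MXN → CHF → BRL:
BRL 69,653,000.00 ÷ 0.34285 = MXN 203,158,815.81
MXN 203,158,815.81 × 0.054045 = CHF 10,979,718.20
CHF 10,979,718.20 ÷ 0.15236 = BRL 72,064,309.53
Profit = BRL 72,064,309.53 − BRL 69,653,000.00

Profit: BRL 2,411,309.53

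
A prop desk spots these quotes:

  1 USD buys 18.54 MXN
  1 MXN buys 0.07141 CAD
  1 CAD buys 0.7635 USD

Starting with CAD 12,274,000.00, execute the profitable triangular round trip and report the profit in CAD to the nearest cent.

Profitable loop is CAD → USD → MXN → CAD:
CAD 12,274,000.00 × 0.7635 = USD 9,371,199.00
USD 9,371,199.00 × 18.54 = MXN 173,742,029.46
MXN 173,742,029.46 × 0.07141 = CAD 12,406,918.32
Profit = CAD 12,406,918.32 − CAD 12,274,000.00

Profit: CAD 132,918.32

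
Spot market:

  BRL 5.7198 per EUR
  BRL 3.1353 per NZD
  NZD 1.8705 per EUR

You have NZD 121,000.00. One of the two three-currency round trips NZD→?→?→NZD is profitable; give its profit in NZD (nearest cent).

Profit: NZD 3,062.73

Profitable loop is NZD → BRL → EUR → NZD:
NZD 121,000.00 × 3.1353 = BRL 379,371.30
BRL 379,371.30 ÷ 5.7198 = EUR 66,325.97
EUR 66,325.97 × 1.8705 = NZD 124,062.73
Profit = NZD 124,062.73 − NZD 121,000.00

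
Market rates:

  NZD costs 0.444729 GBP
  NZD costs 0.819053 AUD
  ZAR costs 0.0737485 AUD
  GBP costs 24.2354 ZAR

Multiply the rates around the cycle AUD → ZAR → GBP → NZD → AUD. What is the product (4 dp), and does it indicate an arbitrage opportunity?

Around AUD → ZAR → GBP → NZD → AUD: 1 ÷ 0.0737485 ÷ 24.2354 ÷ 0.444729 × 0.819053 = 1.030417
Product > 1; profitable direction is AUD → ZAR → GBP → NZD → AUD.

1.0304 (arbitrage exists)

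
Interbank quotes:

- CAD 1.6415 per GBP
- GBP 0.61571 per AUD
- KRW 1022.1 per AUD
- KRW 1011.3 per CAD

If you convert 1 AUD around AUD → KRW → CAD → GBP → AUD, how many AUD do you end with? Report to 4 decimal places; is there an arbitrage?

Around AUD → KRW → CAD → GBP → AUD: 1 × 1022.1 ÷ 1011.3 ÷ 1.6415 ÷ 0.61571 = 0.999991
Product ≈ 1 (deviation 0.001%, within rounding noise).

1.0000 (no arbitrage)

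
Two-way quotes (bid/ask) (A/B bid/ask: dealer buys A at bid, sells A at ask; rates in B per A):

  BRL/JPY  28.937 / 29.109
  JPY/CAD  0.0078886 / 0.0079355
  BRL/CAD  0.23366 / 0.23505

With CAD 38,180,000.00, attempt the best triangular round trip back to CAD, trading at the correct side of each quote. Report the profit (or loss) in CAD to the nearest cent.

Best loop CAD → JPY → BRL → CAD:
CAD 38,180,000.00 ÷ 0.0079355 (buy JPY at ask) = JPY 4,811,291,034
JPY 4,811,291,034 ÷ 29.109 (buy BRL at ask) = BRL 165,285,342.47
BRL 165,285,342.47 × 0.23366 (sell BRL at bid) = CAD 38,620,573.12

Net profit: CAD 440,573.12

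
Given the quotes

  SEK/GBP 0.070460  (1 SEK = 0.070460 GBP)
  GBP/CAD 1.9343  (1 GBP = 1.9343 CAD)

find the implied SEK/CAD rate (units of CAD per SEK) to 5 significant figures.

1 SEK × 0.070460 = 0.07046 GBP
0.07046 GBP × 1.9343 = 0.136291 CAD

SEK/CAD = 0.13629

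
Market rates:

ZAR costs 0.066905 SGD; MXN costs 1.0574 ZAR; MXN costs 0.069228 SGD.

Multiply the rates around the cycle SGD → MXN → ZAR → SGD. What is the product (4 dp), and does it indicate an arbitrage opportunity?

1.0219 (arbitrage exists)

Around SGD → MXN → ZAR → SGD: 1 ÷ 0.069228 × 1.0574 × 0.066905 = 1.021918
Product > 1; profitable direction is SGD → MXN → ZAR → SGD.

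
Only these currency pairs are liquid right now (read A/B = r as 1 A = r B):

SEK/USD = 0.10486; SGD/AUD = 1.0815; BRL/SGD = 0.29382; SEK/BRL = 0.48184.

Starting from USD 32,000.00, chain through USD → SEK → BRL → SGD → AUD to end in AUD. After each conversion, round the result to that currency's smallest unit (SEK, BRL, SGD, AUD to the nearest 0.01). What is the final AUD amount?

USD 32,000.00 ÷ 0.10486 = SEK 305,168.80
SEK 305,168.80 × 0.48184 = BRL 147,042.53
BRL 147,042.53 × 0.29382 = SGD 43,204.04
SGD 43,204.04 × 1.0815 = AUD 46,725.17

AUD 46,725.17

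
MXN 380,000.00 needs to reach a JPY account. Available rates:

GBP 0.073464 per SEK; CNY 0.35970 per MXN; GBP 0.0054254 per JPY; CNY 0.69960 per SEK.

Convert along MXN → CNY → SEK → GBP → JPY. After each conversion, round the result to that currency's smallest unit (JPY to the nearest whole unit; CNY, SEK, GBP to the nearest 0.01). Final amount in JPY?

JPY 2,645,556

MXN 380,000.00 × 0.35970 = CNY 136,686.00
CNY 136,686.00 ÷ 0.69960 = SEK 195,377.36
SEK 195,377.36 × 0.073464 = GBP 14,353.20
GBP 14,353.20 ÷ 0.0054254 = JPY 2,645,556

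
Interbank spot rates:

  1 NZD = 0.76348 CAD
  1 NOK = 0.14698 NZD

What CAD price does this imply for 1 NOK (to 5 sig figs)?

NOK/CAD = 0.11222

1 NOK × 0.14698 = 0.14698 NZD
0.14698 NZD × 0.76348 = 0.112216 CAD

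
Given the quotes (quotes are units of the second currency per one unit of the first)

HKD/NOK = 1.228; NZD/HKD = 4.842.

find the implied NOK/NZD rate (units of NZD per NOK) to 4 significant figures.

1 NOK ÷ 1.228 = 0.814332 HKD
0.814332 HKD ÷ 4.842 = 0.168181 NZD

NOK/NZD = 0.1682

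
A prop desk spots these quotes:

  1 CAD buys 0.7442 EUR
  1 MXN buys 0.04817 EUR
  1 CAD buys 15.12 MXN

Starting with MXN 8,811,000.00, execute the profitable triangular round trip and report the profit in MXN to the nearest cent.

Profitable loop is MXN → CAD → EUR → MXN:
MXN 8,811,000.00 ÷ 15.12 = CAD 582,738.10
CAD 582,738.10 × 0.7442 = EUR 433,673.69
EUR 433,673.69 ÷ 0.04817 = MXN 9,002,982.99
Profit = MXN 9,002,982.99 − MXN 8,811,000.00

Profit: MXN 191,982.99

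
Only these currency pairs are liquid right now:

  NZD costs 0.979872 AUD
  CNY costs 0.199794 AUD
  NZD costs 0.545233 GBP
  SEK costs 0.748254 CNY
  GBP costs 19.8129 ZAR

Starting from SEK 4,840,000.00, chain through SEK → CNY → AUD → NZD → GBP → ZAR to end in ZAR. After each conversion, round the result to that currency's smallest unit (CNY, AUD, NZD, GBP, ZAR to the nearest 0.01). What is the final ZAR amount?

SEK 4,840,000.00 × 0.748254 = CNY 3,621,549.36
CNY 3,621,549.36 × 0.199794 = AUD 723,563.83
AUD 723,563.83 ÷ 0.979872 = NZD 738,426.89
NZD 738,426.89 × 0.545233 = GBP 402,614.71
GBP 402,614.71 × 19.8129 = ZAR 7,976,964.99

ZAR 7,976,964.99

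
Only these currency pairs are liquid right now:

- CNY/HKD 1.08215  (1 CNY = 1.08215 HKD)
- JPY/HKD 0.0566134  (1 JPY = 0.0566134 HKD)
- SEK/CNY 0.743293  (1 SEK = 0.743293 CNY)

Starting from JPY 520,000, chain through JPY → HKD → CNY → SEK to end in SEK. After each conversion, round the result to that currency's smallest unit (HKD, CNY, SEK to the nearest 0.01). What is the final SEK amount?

SEK 36,599.50

JPY 520,000 × 0.0566134 = HKD 29,438.97
HKD 29,438.97 ÷ 1.08215 = CNY 27,204.15
CNY 27,204.15 ÷ 0.743293 = SEK 36,599.50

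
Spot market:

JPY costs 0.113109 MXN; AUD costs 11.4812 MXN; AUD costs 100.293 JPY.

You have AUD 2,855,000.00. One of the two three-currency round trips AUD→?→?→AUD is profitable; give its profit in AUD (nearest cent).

Profit: AUD 34,519.37

Profitable loop is AUD → MXN → JPY → AUD:
AUD 2,855,000.00 × 11.4812 = MXN 32,778,826.00
MXN 32,778,826.00 ÷ 0.113109 = JPY 289,798,566
JPY 289,798,566 ÷ 100.293 = AUD 2,889,519.37
Profit = AUD 2,889,519.37 − AUD 2,855,000.00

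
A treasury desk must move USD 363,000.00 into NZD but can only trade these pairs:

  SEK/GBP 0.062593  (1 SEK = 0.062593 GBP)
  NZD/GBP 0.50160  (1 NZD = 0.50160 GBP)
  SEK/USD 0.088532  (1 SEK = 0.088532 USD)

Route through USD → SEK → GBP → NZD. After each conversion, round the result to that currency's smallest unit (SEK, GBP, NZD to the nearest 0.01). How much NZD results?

NZD 511,651.89

USD 363,000.00 ÷ 0.088532 = SEK 4,100,212.35
SEK 4,100,212.35 × 0.062593 = GBP 256,644.59
GBP 256,644.59 ÷ 0.50160 = NZD 511,651.89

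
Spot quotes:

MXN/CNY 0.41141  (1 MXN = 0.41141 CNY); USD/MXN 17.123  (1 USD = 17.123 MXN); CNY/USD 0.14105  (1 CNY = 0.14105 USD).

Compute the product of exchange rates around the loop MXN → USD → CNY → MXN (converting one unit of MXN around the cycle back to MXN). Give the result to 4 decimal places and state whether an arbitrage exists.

1.0064 (arbitrage exists)

Around MXN → USD → CNY → MXN: 1 ÷ 17.123 ÷ 0.14105 ÷ 0.41141 = 1.006404
Product > 1; profitable direction is MXN → USD → CNY → MXN.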